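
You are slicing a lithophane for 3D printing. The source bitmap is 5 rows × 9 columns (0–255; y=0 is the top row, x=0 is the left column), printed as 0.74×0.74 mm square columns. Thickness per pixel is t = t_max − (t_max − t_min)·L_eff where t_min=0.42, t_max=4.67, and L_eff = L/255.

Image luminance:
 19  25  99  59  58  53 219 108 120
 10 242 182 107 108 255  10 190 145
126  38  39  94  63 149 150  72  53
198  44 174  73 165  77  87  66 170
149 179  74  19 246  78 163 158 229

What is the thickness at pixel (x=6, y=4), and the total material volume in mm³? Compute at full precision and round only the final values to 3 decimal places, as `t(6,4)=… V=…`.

t(6,4)=1.953 V=68.149

span = t_max - t_min = 4.67 - 0.42 = 4.250
L(6,4) = 163, L_eff = 163/255 = 0.639216
t(6,4) = 4.67 - 4.250·0.639216 = 1.953
Σt over all 5·9 pixels = 124.45
V = pitch²·Σt = 0.74²·124.45 = 68.149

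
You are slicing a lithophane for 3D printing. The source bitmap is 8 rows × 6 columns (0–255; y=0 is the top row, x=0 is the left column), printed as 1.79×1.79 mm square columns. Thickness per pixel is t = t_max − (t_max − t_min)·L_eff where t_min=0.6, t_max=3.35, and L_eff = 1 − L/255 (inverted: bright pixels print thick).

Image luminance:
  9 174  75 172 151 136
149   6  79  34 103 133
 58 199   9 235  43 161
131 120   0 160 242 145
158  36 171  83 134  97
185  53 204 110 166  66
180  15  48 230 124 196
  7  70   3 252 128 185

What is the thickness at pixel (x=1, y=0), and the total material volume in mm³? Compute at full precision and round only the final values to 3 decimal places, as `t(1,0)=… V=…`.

span = t_max - t_min = 3.35 - 0.6 = 2.750
L(1,0) = 174, L_eff = 1 - 174/255 = 0.317647 (inverted)
t(1,0) = 3.35 - 2.750·0.317647 = 2.476
Σt over all 8·6 pixels = 30417/340 ≈ 89.4617647
V = pitch²·Σt = 1.79²·30417/340 = 286.644

t(1,0)=2.476 V=286.644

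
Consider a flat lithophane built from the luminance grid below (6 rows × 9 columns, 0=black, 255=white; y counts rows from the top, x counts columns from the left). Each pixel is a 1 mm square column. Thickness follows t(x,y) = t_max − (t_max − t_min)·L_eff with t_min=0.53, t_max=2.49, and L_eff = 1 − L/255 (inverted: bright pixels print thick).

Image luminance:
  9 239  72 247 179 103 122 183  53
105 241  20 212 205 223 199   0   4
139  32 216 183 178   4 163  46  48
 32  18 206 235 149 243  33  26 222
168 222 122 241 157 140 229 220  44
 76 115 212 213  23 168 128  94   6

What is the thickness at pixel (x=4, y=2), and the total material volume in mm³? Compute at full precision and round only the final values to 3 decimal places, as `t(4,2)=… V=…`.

span = t_max - t_min = 2.49 - 0.53 = 1.960
L(4,2) = 178, L_eff = 1 - 178/255 = 0.301961 (inverted)
t(4,2) = 2.49 - 1.960·0.301961 = 1.898
Σt over all 6·9 pixels = 355757/4250 ≈ 83.7075294
V = pitch²·Σt = 1²·355757/4250 = 83.708

t(4,2)=1.898 V=83.708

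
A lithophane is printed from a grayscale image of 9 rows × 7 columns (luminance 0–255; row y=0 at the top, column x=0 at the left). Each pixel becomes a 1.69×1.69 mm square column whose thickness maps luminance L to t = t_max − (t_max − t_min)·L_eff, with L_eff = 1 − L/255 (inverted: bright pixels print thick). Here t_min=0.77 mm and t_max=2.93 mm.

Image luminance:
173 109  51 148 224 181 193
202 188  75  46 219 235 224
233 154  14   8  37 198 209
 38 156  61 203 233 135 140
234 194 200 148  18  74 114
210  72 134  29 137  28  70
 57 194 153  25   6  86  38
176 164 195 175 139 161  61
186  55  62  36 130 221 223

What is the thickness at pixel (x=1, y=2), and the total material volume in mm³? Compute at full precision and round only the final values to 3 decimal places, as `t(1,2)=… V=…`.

span = t_max - t_min = 2.93 - 0.77 = 2.160
L(1,2) = 154, L_eff = 1 - 154/255 = 0.396078 (inverted)
t(1,2) = 2.93 - 2.160·0.396078 = 2.074
Σt over all 9·7 pixels = 1009359/8500 ≈ 118.7481176
V = pitch²·Σt = 1.69²·1009359/8500 = 339.156

t(1,2)=2.074 V=339.156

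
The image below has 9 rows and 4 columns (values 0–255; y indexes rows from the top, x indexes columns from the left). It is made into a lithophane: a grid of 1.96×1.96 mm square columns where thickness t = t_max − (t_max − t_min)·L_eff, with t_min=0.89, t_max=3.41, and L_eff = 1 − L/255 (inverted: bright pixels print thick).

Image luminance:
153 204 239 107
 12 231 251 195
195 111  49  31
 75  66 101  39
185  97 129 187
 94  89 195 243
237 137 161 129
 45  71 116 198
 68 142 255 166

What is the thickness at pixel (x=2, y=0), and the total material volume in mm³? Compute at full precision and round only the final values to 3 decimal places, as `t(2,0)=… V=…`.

t(2,0)=3.252 V=313.019

span = t_max - t_min = 3.41 - 0.89 = 2.520
L(2,0) = 239, L_eff = 1 - 239/255 = 0.062745 (inverted)
t(2,0) = 3.41 - 2.520·0.062745 = 3.252
Σt over all 9·4 pixels = 173148/2125 ≈ 81.4814118
V = pitch²·Σt = 1.96²·173148/2125 = 313.019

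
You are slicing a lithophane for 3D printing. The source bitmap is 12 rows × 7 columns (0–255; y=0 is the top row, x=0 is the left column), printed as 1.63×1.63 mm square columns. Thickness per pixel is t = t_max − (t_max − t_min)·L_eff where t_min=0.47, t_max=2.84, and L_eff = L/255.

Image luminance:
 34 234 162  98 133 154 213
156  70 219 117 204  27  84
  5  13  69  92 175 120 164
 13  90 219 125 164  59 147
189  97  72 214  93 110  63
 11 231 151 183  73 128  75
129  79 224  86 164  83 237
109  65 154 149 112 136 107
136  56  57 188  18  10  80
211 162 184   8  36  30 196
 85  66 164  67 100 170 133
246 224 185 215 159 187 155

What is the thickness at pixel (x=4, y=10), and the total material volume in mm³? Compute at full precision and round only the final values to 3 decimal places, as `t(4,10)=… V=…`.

t(4,10)=1.911 V=376.721

span = t_max - t_min = 2.84 - 0.47 = 2.370
L(4,10) = 100, L_eff = 100/255 = 0.392157
t(4,10) = 2.84 - 2.370·0.392157 = 1.911
Σt over all 12·7 pixels = 301303/2125 ≈ 141.7896471
V = pitch²·Σt = 1.63²·301303/2125 = 376.721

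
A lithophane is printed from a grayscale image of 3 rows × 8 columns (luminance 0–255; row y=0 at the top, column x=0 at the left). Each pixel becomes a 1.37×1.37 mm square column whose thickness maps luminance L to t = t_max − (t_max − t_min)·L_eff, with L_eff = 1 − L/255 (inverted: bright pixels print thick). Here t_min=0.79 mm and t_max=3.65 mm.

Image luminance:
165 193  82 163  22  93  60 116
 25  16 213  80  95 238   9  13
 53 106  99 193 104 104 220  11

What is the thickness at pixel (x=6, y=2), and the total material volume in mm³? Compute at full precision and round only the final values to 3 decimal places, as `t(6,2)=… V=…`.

span = t_max - t_min = 3.65 - 0.79 = 2.860
L(6,2) = 220, L_eff = 1 - 220/255 = 0.137255 (inverted)
t(6,2) = 3.65 - 2.860·0.137255 = 3.257
Σt over all 3·8 pixels = 595379/12750 ≈ 46.6963922
V = pitch²·Σt = 1.37²·595379/12750 = 87.644

t(6,2)=3.257 V=87.644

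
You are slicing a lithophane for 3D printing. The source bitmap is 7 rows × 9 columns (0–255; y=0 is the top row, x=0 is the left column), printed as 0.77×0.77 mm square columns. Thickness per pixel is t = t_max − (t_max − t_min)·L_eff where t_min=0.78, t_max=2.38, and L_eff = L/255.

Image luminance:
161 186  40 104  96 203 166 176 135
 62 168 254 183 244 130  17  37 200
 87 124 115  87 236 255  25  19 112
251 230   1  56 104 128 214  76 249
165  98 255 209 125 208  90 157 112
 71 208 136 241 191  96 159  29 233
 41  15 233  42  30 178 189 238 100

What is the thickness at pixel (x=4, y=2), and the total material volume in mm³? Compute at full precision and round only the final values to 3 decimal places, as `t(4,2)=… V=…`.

t(4,2)=0.899 V=56.236

span = t_max - t_min = 2.38 - 0.78 = 1.600
L(4,2) = 236, L_eff = 236/255 = 0.925490
t(4,2) = 2.38 - 1.600·0.925490 = 0.899
Σt over all 7·9 pixels = 241867/2550 ≈ 94.8498039
V = pitch²·Σt = 0.77²·241867/2550 = 56.236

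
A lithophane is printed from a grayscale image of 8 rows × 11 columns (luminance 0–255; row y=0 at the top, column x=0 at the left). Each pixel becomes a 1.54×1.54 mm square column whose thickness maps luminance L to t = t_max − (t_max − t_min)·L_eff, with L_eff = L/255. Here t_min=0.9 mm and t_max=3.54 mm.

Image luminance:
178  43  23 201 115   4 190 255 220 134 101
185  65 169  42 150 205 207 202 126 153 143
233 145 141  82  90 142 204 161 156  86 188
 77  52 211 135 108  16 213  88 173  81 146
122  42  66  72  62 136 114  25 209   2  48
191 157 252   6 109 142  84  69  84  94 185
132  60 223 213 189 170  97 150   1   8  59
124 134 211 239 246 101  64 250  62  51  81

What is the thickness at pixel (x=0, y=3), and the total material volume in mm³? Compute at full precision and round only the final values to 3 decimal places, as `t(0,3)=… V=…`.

span = t_max - t_min = 3.54 - 0.9 = 2.640
L(0,3) = 77, L_eff = 77/255 = 0.301961
t(0,3) = 3.54 - 2.640·0.301961 = 2.743
Σt over all 8·11 pixels = 83226/425 ≈ 195.8258824
V = pitch²·Σt = 1.54²·83226/425 = 464.421

t(0,3)=2.743 V=464.421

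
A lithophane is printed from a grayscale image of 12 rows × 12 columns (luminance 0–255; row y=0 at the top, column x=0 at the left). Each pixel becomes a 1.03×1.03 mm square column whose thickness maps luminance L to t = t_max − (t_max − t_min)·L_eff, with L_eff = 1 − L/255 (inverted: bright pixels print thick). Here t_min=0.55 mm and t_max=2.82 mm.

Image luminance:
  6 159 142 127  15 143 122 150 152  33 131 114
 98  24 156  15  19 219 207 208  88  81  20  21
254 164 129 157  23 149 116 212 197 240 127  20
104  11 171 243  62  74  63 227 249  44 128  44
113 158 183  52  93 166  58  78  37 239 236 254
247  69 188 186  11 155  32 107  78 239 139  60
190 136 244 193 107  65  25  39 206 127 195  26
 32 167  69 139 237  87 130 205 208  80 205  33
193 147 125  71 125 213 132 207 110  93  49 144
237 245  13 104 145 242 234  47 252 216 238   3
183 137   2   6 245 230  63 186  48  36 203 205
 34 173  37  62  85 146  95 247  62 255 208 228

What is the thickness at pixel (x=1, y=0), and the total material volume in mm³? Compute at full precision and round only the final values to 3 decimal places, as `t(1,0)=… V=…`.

span = t_max - t_min = 2.82 - 0.55 = 2.270
L(1,0) = 159, L_eff = 1 - 159/255 = 0.376471 (inverted)
t(1,0) = 2.82 - 2.270·0.376471 = 1.965
Σt over all 12·12 pixels = 3137017/12750 ≈ 246.0405490
V = pitch²·Σt = 1.03²·3137017/12750 = 261.024

t(1,0)=1.965 V=261.024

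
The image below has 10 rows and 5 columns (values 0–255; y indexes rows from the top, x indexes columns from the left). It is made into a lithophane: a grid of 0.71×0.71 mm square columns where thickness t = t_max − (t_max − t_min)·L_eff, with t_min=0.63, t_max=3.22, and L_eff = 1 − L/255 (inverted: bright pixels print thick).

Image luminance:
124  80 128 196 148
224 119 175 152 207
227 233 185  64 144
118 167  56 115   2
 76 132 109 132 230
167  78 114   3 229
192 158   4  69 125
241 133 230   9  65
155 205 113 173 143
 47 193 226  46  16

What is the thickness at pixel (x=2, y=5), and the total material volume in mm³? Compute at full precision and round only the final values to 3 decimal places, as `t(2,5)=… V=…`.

span = t_max - t_min = 3.22 - 0.63 = 2.590
L(2,5) = 114, L_eff = 1 - 114/255 = 0.552941 (inverted)
t(2,5) = 3.22 - 2.590·0.552941 = 1.788
Σt over all 10·5 pixels = 2532593/25500 ≈ 99.3173725
V = pitch²·Σt = 0.71²·2532593/25500 = 50.066

t(2,5)=1.788 V=50.066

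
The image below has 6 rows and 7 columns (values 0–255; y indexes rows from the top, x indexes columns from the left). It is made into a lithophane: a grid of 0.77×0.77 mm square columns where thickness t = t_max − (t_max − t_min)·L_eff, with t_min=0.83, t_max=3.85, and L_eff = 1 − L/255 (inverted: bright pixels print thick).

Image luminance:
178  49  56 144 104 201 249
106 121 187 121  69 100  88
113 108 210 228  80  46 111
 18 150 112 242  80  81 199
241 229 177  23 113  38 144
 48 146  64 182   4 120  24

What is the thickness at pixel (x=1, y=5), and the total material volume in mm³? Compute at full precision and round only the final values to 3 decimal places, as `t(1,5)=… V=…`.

span = t_max - t_min = 3.85 - 0.83 = 3.020
L(1,5) = 146, L_eff = 1 - 146/255 = 0.427451 (inverted)
t(1,5) = 3.85 - 3.020·0.427451 = 2.559
Σt over all 6·7 pixels = 1215169/12750 ≈ 95.3073725
V = pitch²·Σt = 0.77²·1215169/12750 = 56.508

t(1,5)=2.559 V=56.508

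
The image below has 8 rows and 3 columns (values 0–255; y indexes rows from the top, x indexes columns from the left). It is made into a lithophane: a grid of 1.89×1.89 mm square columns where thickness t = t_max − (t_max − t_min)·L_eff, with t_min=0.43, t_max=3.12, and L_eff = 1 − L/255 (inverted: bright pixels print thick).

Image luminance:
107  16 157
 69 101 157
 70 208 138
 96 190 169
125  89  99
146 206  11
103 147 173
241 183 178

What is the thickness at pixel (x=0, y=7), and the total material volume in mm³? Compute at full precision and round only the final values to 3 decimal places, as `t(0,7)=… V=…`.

t(0,7)=2.972 V=156.656

span = t_max - t_min = 3.12 - 0.43 = 2.690
L(0,7) = 241, L_eff = 1 - 241/255 = 0.054902 (inverted)
t(0,7) = 3.12 - 2.690·0.054902 = 2.972
Σt over all 8·3 pixels = 65783/1500 ≈ 43.8553333
V = pitch²·Σt = 1.89²·65783/1500 = 156.656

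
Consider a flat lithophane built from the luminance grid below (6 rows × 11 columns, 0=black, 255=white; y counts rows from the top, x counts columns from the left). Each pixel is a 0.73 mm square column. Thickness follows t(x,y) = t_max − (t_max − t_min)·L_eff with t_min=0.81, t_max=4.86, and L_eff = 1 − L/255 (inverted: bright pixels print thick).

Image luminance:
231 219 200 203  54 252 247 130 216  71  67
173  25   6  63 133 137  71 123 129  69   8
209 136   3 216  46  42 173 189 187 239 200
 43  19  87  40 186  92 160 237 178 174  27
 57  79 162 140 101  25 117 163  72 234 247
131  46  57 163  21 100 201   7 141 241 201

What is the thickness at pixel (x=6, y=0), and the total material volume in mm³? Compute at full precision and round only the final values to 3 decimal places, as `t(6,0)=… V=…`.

t(6,0)=4.733 V=99.719

span = t_max - t_min = 4.86 - 0.81 = 4.050
L(6,0) = 247, L_eff = 1 - 247/255 = 0.031373 (inverted)
t(6,0) = 4.86 - 4.050·0.031373 = 4.733
Σt over all 6·11 pixels = 159057/850 ≈ 187.1258824
V = pitch²·Σt = 0.73²·159057/850 = 99.719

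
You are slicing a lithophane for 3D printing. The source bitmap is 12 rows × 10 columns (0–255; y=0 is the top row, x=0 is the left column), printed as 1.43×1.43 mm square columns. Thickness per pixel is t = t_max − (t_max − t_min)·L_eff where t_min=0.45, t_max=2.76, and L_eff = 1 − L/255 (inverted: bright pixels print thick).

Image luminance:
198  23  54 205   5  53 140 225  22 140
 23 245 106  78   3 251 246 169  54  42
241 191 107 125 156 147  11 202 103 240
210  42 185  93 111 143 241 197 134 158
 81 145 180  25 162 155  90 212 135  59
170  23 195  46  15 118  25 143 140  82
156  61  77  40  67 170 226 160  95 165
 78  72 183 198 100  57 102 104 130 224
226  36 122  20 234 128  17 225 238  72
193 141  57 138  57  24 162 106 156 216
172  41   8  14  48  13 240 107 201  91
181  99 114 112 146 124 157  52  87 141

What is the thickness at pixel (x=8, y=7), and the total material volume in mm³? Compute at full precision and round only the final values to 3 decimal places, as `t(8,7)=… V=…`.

span = t_max - t_min = 2.76 - 0.45 = 2.310
L(8,7) = 130, L_eff = 1 - 130/255 = 0.490196 (inverted)
t(8,7) = 2.76 - 2.310·0.490196 = 1.628
Σt over all 12·10 pixels = 1590977/8500 ≈ 187.1737647
V = pitch²·Σt = 1.43²·1590977/8500 = 382.752

t(8,7)=1.628 V=382.752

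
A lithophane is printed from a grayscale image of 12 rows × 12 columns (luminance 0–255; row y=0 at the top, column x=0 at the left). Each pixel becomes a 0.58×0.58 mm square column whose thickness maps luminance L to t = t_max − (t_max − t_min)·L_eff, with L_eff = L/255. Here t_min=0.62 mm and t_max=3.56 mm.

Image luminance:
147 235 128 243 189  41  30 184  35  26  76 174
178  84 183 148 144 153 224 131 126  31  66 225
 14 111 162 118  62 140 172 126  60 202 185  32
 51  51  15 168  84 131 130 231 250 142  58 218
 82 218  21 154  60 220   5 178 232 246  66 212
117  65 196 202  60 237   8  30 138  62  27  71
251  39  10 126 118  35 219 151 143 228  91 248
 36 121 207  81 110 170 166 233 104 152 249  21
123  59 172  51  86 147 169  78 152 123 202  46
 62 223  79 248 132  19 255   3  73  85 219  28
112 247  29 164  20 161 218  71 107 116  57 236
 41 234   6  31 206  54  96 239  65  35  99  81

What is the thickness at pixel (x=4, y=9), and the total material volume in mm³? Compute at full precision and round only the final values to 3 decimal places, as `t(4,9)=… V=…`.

span = t_max - t_min = 3.56 - 0.62 = 2.940
L(4,9) = 132, L_eff = 132/255 = 0.517647
t(4,9) = 3.56 - 2.940·0.517647 = 2.038
Σt over all 12·12 pixels = 1302159/4250 ≈ 306.3903529
V = pitch²·Σt = 0.58²·1302159/4250 = 103.070

t(4,9)=2.038 V=103.070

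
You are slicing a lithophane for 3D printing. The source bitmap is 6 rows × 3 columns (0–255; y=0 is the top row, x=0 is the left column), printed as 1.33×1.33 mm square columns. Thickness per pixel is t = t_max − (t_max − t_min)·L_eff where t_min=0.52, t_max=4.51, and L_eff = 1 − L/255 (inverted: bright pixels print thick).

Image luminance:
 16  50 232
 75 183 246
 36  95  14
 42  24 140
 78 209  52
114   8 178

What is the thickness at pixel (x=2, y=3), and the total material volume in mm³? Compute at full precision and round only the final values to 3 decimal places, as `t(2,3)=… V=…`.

t(2,3)=2.711 V=66.156

span = t_max - t_min = 4.51 - 0.52 = 3.990
L(2,3) = 140, L_eff = 1 - 140/255 = 0.450980 (inverted)
t(2,3) = 4.51 - 3.990·0.450980 = 2.711
Σt over all 6·3 pixels = 79474/2125 ≈ 37.3995294
V = pitch²·Σt = 1.33²·79474/2125 = 66.156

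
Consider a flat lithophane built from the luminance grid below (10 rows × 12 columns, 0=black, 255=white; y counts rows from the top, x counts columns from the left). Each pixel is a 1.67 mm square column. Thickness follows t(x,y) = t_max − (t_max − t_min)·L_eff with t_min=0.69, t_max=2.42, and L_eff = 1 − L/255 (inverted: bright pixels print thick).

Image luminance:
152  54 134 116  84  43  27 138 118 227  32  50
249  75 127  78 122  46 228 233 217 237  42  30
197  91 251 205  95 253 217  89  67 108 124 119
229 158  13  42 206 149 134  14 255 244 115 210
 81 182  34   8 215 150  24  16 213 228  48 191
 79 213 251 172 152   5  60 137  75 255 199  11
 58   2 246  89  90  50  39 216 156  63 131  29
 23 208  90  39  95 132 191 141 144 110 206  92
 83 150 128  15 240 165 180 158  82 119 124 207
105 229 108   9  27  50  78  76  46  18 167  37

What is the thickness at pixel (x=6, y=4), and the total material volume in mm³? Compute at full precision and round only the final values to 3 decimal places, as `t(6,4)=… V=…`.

span = t_max - t_min = 2.42 - 0.69 = 1.730
L(6,4) = 24, L_eff = 1 - 24/255 = 0.905882 (inverted)
t(6,4) = 2.42 - 1.730·0.905882 = 0.853
Σt over all 10·12 pixels = 1162933/6375 ≈ 182.4208627
V = pitch²·Σt = 1.67²·1162933/6375 = 508.754

t(6,4)=0.853 V=508.754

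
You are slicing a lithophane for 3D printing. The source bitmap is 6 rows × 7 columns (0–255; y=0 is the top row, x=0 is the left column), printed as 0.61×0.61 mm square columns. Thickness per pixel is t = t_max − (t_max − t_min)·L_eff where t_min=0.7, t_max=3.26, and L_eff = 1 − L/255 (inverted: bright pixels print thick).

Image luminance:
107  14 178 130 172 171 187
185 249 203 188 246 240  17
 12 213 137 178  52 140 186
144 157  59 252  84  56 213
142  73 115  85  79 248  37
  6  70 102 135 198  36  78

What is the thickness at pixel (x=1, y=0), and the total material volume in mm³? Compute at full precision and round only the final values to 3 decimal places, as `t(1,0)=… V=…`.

span = t_max - t_min = 3.26 - 0.7 = 2.560
L(1,0) = 14, L_eff = 1 - 14/255 = 0.945098 (inverted)
t(1,0) = 3.26 - 2.560·0.945098 = 0.841
Σt over all 6·7 pixels = 181387/2125 ≈ 85.3585882
V = pitch²·Σt = 0.61²·181387/2125 = 31.762

t(1,0)=0.841 V=31.762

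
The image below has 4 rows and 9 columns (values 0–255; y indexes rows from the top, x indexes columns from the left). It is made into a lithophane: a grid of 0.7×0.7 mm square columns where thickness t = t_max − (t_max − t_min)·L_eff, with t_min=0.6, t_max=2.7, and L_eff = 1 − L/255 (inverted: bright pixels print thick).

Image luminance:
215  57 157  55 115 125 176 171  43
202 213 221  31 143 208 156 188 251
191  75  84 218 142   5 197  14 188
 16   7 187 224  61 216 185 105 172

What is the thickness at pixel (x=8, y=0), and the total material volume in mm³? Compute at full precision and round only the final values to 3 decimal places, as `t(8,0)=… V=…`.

t(8,0)=0.954 V=30.817

span = t_max - t_min = 2.7 - 0.6 = 2.100
L(8,0) = 43, L_eff = 1 - 43/255 = 0.831373 (inverted)
t(8,0) = 2.7 - 2.100·0.831373 = 0.954
Σt over all 4·9 pixels = 26729/425 ≈ 62.8917647
V = pitch²·Σt = 0.7²·26729/425 = 30.817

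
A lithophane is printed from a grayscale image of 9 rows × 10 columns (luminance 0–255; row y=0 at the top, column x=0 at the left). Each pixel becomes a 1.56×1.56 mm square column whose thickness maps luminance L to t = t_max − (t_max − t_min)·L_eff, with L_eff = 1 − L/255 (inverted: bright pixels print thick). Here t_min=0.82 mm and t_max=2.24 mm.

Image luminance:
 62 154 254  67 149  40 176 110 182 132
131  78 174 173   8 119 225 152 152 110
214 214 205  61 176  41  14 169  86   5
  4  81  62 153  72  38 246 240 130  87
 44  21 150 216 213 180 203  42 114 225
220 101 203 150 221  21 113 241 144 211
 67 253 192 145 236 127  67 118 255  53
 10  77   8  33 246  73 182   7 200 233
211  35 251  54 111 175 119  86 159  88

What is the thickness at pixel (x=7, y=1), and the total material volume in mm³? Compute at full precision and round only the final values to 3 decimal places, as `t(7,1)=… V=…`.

t(7,1)=1.666 V=340.189

span = t_max - t_min = 2.24 - 0.82 = 1.420
L(7,1) = 152, L_eff = 1 - 152/255 = 0.403922 (inverted)
t(7,1) = 2.24 - 1.420·0.403922 = 1.666
Σt over all 9·10 pixels = 11882/85 ≈ 139.7882353
V = pitch²·Σt = 1.56²·11882/85 = 340.189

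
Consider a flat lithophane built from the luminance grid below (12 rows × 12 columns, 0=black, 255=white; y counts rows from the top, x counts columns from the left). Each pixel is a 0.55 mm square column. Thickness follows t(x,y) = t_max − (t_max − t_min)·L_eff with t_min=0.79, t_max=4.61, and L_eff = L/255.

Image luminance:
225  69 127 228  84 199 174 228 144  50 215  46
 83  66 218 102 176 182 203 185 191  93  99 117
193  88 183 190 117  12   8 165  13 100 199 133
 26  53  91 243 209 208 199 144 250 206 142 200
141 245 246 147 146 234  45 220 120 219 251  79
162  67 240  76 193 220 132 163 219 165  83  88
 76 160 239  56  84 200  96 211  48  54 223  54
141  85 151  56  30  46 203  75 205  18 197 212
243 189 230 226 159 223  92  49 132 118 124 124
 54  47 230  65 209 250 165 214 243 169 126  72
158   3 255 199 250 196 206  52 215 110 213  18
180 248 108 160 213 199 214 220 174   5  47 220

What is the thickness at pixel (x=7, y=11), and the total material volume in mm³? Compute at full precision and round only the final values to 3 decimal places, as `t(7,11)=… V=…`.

span = t_max - t_min = 4.61 - 0.79 = 3.820
L(7,11) = 220, L_eff = 220/255 = 0.862745
t(7,11) = 4.61 - 3.820·0.862745 = 1.314
Σt over all 12·12 pixels = 4393177/12750 ≈ 344.5629020
V = pitch²·Σt = 0.55²·4393177/12750 = 104.230

t(7,11)=1.314 V=104.230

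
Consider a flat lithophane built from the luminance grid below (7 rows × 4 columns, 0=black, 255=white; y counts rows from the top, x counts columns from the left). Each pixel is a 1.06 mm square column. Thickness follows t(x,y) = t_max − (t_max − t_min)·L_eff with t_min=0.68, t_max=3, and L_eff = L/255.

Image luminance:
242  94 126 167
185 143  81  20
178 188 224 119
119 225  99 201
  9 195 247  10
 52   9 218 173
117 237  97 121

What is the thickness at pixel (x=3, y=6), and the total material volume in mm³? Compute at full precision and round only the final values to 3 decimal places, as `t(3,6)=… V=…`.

t(3,6)=1.899 V=54.555

span = t_max - t_min = 3 - 0.68 = 2.320
L(3,6) = 121, L_eff = 121/255 = 0.474510
t(3,6) = 3 - 2.320·0.474510 = 1.899
Σt over all 7·4 pixels = 309532/6375 ≈ 48.5540392
V = pitch²·Σt = 1.06²·309532/6375 = 54.555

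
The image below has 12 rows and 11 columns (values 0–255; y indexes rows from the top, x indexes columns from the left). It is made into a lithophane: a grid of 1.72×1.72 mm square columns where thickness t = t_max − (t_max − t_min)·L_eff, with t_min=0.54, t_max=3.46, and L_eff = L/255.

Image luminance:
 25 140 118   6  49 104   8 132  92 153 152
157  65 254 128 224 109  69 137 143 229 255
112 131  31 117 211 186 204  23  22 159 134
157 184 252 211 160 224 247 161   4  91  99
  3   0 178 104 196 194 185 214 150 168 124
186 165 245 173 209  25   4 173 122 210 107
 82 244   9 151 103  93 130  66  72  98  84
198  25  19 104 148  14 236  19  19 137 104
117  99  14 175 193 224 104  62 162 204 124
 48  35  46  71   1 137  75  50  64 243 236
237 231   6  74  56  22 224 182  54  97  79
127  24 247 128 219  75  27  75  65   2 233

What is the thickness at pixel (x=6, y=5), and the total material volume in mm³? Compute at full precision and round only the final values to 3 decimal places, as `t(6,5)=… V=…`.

t(6,5)=3.414 V=804.833

span = t_max - t_min = 3.46 - 0.54 = 2.920
L(6,5) = 4, L_eff = 4/255 = 0.015686
t(6,5) = 3.46 - 2.920·0.015686 = 3.414
Σt over all 12·11 pixels = 1734319/6375 ≈ 272.0500392
V = pitch²·Σt = 1.72²·1734319/6375 = 804.833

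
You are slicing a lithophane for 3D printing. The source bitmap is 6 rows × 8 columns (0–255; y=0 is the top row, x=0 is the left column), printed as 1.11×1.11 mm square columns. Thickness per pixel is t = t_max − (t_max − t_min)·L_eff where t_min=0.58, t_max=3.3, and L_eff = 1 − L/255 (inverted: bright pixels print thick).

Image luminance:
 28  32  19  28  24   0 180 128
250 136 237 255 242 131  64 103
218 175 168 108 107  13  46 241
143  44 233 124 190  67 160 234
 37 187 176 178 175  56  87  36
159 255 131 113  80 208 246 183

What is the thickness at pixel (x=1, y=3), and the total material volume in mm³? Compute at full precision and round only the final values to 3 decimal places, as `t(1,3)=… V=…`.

span = t_max - t_min = 3.3 - 0.58 = 2.720
L(1,3) = 44, L_eff = 1 - 44/255 = 0.827451 (inverted)
t(1,3) = 3.3 - 2.720·0.827451 = 1.049
Σt over all 6·8 pixels = 96.48
V = pitch²·Σt = 1.11²·96.48 = 118.873

t(1,3)=1.049 V=118.873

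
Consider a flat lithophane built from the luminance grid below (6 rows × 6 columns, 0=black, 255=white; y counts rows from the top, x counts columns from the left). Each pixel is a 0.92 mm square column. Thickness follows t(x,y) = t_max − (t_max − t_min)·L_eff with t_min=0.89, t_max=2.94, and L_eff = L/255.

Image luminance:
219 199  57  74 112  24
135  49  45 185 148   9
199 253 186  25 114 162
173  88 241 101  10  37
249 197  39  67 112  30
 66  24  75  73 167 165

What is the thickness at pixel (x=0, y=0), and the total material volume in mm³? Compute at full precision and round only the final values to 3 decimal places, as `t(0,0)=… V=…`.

t(0,0)=1.179 V=61.624

span = t_max - t_min = 2.94 - 0.89 = 2.050
L(0,0) = 219, L_eff = 219/255 = 0.858824
t(0,0) = 2.94 - 2.050·0.858824 = 1.179
Σt over all 6·6 pixels = 74263/1020 ≈ 72.8068627
V = pitch²·Σt = 0.92²·74263/1020 = 61.624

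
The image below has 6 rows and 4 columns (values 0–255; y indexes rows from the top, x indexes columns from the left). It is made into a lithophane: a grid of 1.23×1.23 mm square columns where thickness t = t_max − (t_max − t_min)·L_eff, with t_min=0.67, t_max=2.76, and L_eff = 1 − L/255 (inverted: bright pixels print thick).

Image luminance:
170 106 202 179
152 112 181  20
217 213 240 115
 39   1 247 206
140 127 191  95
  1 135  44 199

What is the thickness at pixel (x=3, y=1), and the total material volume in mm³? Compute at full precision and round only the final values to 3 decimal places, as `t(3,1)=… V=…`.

span = t_max - t_min = 2.76 - 0.67 = 2.090
L(3,1) = 20, L_eff = 1 - 20/255 = 0.921569 (inverted)
t(3,1) = 2.76 - 2.090·0.921569 = 0.834
Σt over all 6·4 pixels = 16271/375 ≈ 43.3893333
V = pitch²·Σt = 1.23²·16271/375 = 65.644

t(3,1)=0.834 V=65.644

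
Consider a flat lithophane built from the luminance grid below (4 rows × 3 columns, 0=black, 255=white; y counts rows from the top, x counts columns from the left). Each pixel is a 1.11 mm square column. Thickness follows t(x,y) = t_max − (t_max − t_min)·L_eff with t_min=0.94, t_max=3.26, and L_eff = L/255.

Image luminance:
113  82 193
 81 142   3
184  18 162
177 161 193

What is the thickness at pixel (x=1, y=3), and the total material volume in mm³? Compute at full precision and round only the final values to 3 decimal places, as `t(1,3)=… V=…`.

span = t_max - t_min = 3.26 - 0.94 = 2.320
L(1,3) = 161, L_eff = 161/255 = 0.631373
t(1,3) = 3.26 - 2.320·0.631373 = 1.795
Σt over all 4·3 pixels = 53956/2125 ≈ 25.3910588
V = pitch²·Σt = 1.11²·53956/2125 = 31.284

t(1,3)=1.795 V=31.284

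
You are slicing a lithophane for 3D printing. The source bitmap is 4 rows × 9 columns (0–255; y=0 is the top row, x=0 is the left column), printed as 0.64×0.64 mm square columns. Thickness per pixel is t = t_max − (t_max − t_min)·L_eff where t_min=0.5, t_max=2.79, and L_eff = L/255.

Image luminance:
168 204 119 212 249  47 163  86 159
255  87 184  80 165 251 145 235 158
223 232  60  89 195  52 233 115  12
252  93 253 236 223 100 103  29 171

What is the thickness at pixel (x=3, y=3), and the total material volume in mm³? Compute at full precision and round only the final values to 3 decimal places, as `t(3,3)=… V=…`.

span = t_max - t_min = 2.79 - 0.5 = 2.290
L(3,3) = 236, L_eff = 236/255 = 0.925490
t(3,3) = 2.79 - 2.290·0.925490 = 0.671
Σt over all 4·9 pixels = 635059/12750 ≈ 49.8085490
V = pitch²·Σt = 0.64²·635059/12750 = 20.402

t(3,3)=0.671 V=20.402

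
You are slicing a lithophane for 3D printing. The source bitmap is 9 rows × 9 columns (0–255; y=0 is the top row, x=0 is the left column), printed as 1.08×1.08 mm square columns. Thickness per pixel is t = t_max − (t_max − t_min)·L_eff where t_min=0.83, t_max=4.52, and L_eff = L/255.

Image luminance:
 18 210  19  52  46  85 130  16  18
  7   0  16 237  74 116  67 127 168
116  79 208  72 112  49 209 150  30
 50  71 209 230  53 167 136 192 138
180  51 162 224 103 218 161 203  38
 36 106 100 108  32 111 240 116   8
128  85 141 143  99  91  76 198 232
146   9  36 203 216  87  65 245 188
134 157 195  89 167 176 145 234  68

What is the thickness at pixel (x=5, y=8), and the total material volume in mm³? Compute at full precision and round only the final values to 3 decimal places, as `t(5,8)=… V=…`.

t(5,8)=1.973 V=264.553

span = t_max - t_min = 4.52 - 0.83 = 3.690
L(5,8) = 176, L_eff = 176/255 = 0.690196
t(5,8) = 4.52 - 3.690·0.690196 = 1.973
Σt over all 9·9 pixels = 1927899/8500 ≈ 226.8116471
V = pitch²·Σt = 1.08²·1927899/8500 = 264.553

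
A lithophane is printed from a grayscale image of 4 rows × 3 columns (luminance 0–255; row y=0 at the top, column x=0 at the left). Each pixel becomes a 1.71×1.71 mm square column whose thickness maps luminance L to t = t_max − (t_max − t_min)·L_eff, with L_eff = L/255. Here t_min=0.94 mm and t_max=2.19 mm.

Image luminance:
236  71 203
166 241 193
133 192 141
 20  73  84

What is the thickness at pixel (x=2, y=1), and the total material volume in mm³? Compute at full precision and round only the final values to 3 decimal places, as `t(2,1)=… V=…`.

span = t_max - t_min = 2.19 - 0.94 = 1.250
L(2,1) = 193, L_eff = 193/255 = 0.756863
t(2,1) = 2.19 - 1.250·0.756863 = 1.244
Σt over all 4·3 pixels = 90203/5100 ≈ 17.6868627
V = pitch²·Σt = 1.71²·90203/5100 = 51.718

t(2,1)=1.244 V=51.718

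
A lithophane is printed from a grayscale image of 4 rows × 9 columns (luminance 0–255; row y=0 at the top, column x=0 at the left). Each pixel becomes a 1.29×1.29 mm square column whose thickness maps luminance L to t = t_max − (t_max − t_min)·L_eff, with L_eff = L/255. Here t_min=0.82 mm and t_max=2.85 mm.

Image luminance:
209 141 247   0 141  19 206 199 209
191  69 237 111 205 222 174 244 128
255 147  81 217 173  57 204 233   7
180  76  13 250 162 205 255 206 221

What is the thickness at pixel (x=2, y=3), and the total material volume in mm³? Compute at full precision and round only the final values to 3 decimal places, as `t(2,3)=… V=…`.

span = t_max - t_min = 2.85 - 0.82 = 2.030
L(2,3) = 13, L_eff = 13/255 = 0.050980
t(2,3) = 2.85 - 2.030·0.050980 = 2.747
Σt over all 4·9 pixels = 709909/12750 ≈ 55.6791373
V = pitch²·Σt = 1.29²·709909/12750 = 92.656

t(2,3)=2.747 V=92.656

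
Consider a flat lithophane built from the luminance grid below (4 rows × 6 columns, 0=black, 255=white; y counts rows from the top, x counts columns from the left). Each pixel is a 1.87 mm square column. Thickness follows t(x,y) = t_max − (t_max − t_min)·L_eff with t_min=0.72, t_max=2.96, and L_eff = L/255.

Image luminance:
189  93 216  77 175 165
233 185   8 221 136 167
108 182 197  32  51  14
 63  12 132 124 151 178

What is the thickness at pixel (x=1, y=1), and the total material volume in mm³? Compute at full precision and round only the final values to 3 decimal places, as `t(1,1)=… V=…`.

span = t_max - t_min = 2.96 - 0.72 = 2.240
L(1,1) = 185, L_eff = 185/255 = 0.725490
t(1,1) = 2.96 - 2.240·0.725490 = 1.335
Σt over all 4·6 pixels = 278776/6375 ≈ 43.7295686
V = pitch²·Σt = 1.87²·278776/6375 = 152.918

t(1,1)=1.335 V=152.918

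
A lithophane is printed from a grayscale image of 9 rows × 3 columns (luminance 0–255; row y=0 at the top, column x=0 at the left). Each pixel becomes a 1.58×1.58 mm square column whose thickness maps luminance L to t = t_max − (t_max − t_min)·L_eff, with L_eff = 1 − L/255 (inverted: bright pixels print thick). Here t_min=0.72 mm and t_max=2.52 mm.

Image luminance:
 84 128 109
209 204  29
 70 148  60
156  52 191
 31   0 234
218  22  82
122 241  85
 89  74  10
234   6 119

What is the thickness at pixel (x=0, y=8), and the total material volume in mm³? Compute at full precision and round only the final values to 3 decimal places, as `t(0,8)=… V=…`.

t(0,8)=2.372 V=101.518

span = t_max - t_min = 2.52 - 0.72 = 1.800
L(0,8) = 234, L_eff = 1 - 234/255 = 0.082353 (inverted)
t(0,8) = 2.52 - 1.800·0.082353 = 2.372
Σt over all 9·3 pixels = 17283/425 ≈ 40.6658824
V = pitch²·Σt = 1.58²·17283/425 = 101.518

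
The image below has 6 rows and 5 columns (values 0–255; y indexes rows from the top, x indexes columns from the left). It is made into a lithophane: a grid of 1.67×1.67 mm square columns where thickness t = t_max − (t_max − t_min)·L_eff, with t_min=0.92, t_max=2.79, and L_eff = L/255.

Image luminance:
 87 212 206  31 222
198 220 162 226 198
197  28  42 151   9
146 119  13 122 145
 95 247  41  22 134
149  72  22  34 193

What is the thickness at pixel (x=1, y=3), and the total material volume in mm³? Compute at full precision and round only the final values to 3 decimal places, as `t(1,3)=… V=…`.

t(1,3)=1.917 V=156.879

span = t_max - t_min = 2.79 - 0.92 = 1.870
L(1,3) = 119, L_eff = 119/255 = 0.466667
t(1,3) = 2.79 - 1.870·0.466667 = 1.917
Σt over all 6·5 pixels = 84377/1500 ≈ 56.2513333
V = pitch²·Σt = 1.67²·84377/1500 = 156.879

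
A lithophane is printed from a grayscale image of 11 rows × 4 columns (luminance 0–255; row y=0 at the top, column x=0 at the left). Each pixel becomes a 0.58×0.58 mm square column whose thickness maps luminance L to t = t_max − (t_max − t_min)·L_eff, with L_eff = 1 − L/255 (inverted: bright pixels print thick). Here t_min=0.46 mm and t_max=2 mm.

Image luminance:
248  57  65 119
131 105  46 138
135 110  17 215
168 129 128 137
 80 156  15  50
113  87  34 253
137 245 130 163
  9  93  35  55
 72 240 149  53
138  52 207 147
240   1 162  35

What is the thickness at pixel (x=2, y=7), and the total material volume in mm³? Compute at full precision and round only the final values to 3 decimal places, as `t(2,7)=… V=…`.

span = t_max - t_min = 2 - 0.46 = 1.540
L(2,7) = 35, L_eff = 1 - 35/255 = 0.862745 (inverted)
t(2,7) = 2 - 1.540·0.862745 = 0.671
Σt over all 11·4 pixels = 650683/12750 ≈ 51.0339608
V = pitch²·Σt = 0.58²·650683/12750 = 17.168

t(2,7)=0.671 V=17.168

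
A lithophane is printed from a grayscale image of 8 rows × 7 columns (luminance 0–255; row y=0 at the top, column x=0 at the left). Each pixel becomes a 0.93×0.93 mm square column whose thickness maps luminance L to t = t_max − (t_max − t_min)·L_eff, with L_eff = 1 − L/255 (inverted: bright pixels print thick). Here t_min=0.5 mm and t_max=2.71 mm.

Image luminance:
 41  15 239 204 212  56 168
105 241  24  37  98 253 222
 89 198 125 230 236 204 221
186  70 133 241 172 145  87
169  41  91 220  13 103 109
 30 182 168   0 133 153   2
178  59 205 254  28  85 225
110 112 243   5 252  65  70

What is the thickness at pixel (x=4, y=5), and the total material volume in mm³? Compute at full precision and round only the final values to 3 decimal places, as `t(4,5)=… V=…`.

t(4,5)=1.653 V=80.863

span = t_max - t_min = 2.71 - 0.5 = 2.210
L(4,5) = 133, L_eff = 1 - 133/255 = 0.478431 (inverted)
t(4,5) = 2.71 - 2.210·0.478431 = 1.653
Σt over all 8·7 pixels = 93.494
V = pitch²·Σt = 0.93²·93.494 = 80.863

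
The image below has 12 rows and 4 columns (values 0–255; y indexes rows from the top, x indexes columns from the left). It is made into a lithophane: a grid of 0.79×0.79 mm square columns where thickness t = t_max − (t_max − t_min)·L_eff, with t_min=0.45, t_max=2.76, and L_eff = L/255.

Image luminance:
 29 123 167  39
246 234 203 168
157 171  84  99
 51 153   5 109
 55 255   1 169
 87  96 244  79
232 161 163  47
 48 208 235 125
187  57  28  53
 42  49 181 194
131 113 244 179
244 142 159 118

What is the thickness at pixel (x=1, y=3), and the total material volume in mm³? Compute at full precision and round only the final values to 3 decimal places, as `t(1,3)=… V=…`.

t(1,3)=1.374 V=46.701

span = t_max - t_min = 2.76 - 0.45 = 2.310
L(1,3) = 153, L_eff = 153/255 = 0.600000
t(1,3) = 2.76 - 2.310·0.600000 = 1.374
Σt over all 12·4 pixels = 159013/2125 ≈ 74.8296471
V = pitch²·Σt = 0.79²·159013/2125 = 46.701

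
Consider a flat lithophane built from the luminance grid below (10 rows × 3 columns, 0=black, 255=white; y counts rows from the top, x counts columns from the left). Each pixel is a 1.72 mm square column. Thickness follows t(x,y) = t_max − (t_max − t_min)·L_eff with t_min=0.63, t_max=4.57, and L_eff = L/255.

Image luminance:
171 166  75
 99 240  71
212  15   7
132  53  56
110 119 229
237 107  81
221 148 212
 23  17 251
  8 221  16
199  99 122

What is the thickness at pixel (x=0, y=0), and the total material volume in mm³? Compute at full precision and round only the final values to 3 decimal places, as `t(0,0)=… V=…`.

span = t_max - t_min = 4.57 - 0.63 = 3.940
L(0,0) = 171, L_eff = 171/255 = 0.670588
t(0,0) = 4.57 - 3.940·0.670588 = 1.928
Σt over all 10·3 pixels = 169296/2125 ≈ 79.6687059
V = pitch²·Σt = 1.72²·169296/2125 = 235.692

t(0,0)=1.928 V=235.692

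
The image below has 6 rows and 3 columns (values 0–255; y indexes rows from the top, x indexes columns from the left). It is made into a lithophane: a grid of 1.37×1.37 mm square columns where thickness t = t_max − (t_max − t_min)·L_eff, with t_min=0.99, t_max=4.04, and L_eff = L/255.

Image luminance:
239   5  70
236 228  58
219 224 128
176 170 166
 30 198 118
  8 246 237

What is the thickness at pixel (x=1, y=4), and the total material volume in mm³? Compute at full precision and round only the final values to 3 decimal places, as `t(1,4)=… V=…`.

span = t_max - t_min = 4.04 - 0.99 = 3.050
L(1,4) = 198, L_eff = 198/255 = 0.776471
t(1,4) = 4.04 - 3.050·0.776471 = 1.672
Σt over all 6·3 pixels = 50689/1275 ≈ 39.7560784
V = pitch²·Σt = 1.37²·50689/1275 = 74.618

t(1,4)=1.672 V=74.618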